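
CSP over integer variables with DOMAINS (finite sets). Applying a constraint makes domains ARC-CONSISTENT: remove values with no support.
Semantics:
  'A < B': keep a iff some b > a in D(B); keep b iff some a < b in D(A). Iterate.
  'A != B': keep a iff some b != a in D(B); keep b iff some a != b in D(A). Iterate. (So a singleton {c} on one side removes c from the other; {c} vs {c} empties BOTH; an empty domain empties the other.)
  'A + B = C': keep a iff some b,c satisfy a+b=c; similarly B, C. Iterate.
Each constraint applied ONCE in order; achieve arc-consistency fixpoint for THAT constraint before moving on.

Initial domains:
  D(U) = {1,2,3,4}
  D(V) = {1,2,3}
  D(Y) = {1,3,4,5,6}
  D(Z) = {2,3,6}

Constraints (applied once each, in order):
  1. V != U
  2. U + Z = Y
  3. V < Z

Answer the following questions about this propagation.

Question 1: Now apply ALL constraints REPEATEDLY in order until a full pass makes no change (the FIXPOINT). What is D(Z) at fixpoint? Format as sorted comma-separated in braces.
Answer: {2,3}

Derivation:
pass 0 (initial): D(Z)={2,3,6}
pass 1: V {1,2,3}->{1,2}; Y {1,3,4,5,6}->{3,4,5,6}; Z {2,3,6}->{2,3}
pass 2: no change
Fixpoint after 2 passes: D(Z) = {2,3}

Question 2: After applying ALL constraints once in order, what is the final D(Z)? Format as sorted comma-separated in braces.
Answer: {2,3}

Derivation:
Constraint 1 (V != U) on D(V)={1,2,3} D(U)={1,2,3,4}: no change
Constraint 2 (U + Z = Y) on D(U)={1,2,3,4} D(Z)={2,3,6} D(Y)={1,3,4,5,6}: Z {2,3,6}->{2,3}; Y {1,3,4,5,6}->{3,4,5,6}
Constraint 3 (V < Z) on D(V)={1,2,3} D(Z)={2,3}: V {1,2,3}->{1,2}
So after all 3 constraints: D(Z) = {2,3}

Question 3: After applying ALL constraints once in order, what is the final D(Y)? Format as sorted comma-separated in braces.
Constraint 1 (V != U) on D(V)={1,2,3} D(U)={1,2,3,4}: no change
Constraint 2 (U + Z = Y) on D(U)={1,2,3,4} D(Z)={2,3,6} D(Y)={1,3,4,5,6}: Z {2,3,6}->{2,3}; Y {1,3,4,5,6}->{3,4,5,6}
Constraint 3 (V < Z) on D(V)={1,2,3} D(Z)={2,3}: V {1,2,3}->{1,2}
So after all 3 constraints: D(Y) = {3,4,5,6}

Answer: {3,4,5,6}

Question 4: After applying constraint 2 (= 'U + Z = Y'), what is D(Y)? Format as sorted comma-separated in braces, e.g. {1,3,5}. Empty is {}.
Constraint 1 (V != U) on D(V)={1,2,3} D(U)={1,2,3,4}: no change
Constraint 2 (U + Z = Y) on D(U)={1,2,3,4} D(Z)={2,3,6} D(Y)={1,3,4,5,6}: Z {2,3,6}->{2,3}; Y {1,3,4,5,6}->{3,4,5,6}
So after constraint 2: D(Y) = {3,4,5,6}

Answer: {3,4,5,6}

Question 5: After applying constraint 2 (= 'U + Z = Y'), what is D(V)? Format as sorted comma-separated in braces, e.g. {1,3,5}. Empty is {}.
Answer: {1,2,3}

Derivation:
Constraint 1 (V != U) on D(V)={1,2,3} D(U)={1,2,3,4}: no change
Constraint 2 (U + Z = Y) on D(U)={1,2,3,4} D(Z)={2,3,6} D(Y)={1,3,4,5,6}: Z {2,3,6}->{2,3}; Y {1,3,4,5,6}->{3,4,5,6}
So after constraint 2: D(V) = {1,2,3}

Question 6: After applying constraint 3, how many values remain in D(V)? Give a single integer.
Constraint 1 (V != U) on D(V)={1,2,3} D(U)={1,2,3,4}: no change
Constraint 2 (U + Z = Y) on D(U)={1,2,3,4} D(Z)={2,3,6} D(Y)={1,3,4,5,6}: Z {2,3,6}->{2,3}; Y {1,3,4,5,6}->{3,4,5,6}
Constraint 3 (V < Z) on D(V)={1,2,3} D(Z)={2,3}: V {1,2,3}->{1,2}
So after constraint 3: D(V)={1,2}, size = 2

Answer: 2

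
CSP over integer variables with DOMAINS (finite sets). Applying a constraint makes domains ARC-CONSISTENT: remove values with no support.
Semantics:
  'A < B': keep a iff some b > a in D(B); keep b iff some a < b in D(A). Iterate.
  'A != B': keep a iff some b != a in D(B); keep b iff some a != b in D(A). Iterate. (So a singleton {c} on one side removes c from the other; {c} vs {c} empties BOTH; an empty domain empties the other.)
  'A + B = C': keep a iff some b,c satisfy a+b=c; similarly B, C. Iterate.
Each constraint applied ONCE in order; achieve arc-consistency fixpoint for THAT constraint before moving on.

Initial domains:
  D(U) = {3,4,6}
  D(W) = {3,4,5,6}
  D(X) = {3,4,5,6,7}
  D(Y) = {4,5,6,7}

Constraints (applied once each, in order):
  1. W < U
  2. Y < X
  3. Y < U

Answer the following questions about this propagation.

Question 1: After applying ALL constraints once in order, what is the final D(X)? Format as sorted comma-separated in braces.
Constraint 1 (W < U) on D(W)={3,4,5,6} D(U)={3,4,6}: W {3,4,5,6}->{3,4,5}; U {3,4,6}->{4,6}
Constraint 2 (Y < X) on D(Y)={4,5,6,7} D(X)={3,4,5,6,7}: Y {4,5,6,7}->{4,5,6}; X {3,4,5,6,7}->{5,6,7}
Constraint 3 (Y < U) on D(Y)={4,5,6} D(U)={4,6}: Y {4,5,6}->{4,5}; U {4,6}->{6}
So after all 3 constraints: D(X) = {5,6,7}

Answer: {5,6,7}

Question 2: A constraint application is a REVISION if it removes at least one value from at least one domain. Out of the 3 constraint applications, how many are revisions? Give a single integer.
Constraint 1 (W < U) on D(W)={3,4,5,6} D(U)={3,4,6}: W {3,4,5,6}->{3,4,5}; U {3,4,6}->{4,6} => REVISION
Constraint 2 (Y < X) on D(Y)={4,5,6,7} D(X)={3,4,5,6,7}: Y {4,5,6,7}->{4,5,6}; X {3,4,5,6,7}->{5,6,7} => REVISION
Constraint 3 (Y < U) on D(Y)={4,5,6} D(U)={4,6}: Y {4,5,6}->{4,5}; U {4,6}->{6} => REVISION
Total revisions = 3

Answer: 3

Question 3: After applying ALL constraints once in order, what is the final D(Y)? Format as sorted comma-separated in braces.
Answer: {4,5}

Derivation:
Constraint 1 (W < U) on D(W)={3,4,5,6} D(U)={3,4,6}: W {3,4,5,6}->{3,4,5}; U {3,4,6}->{4,6}
Constraint 2 (Y < X) on D(Y)={4,5,6,7} D(X)={3,4,5,6,7}: Y {4,5,6,7}->{4,5,6}; X {3,4,5,6,7}->{5,6,7}
Constraint 3 (Y < U) on D(Y)={4,5,6} D(U)={4,6}: Y {4,5,6}->{4,5}; U {4,6}->{6}
So after all 3 constraints: D(Y) = {4,5}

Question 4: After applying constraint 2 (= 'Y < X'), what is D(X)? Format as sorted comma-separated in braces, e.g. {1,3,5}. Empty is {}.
Answer: {5,6,7}

Derivation:
Constraint 1 (W < U) on D(W)={3,4,5,6} D(U)={3,4,6}: W {3,4,5,6}->{3,4,5}; U {3,4,6}->{4,6}
Constraint 2 (Y < X) on D(Y)={4,5,6,7} D(X)={3,4,5,6,7}: Y {4,5,6,7}->{4,5,6}; X {3,4,5,6,7}->{5,6,7}
So after constraint 2: D(X) = {5,6,7}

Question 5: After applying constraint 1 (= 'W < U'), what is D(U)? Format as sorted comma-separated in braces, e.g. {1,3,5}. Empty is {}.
Answer: {4,6}

Derivation:
Constraint 1 (W < U) on D(W)={3,4,5,6} D(U)={3,4,6}: W {3,4,5,6}->{3,4,5}; U {3,4,6}->{4,6}
So after constraint 1: D(U) = {4,6}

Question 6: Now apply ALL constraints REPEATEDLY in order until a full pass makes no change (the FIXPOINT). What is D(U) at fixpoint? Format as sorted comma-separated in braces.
pass 0 (initial): D(U)={3,4,6}
pass 1: U {3,4,6}->{6}; W {3,4,5,6}->{3,4,5}; X {3,4,5,6,7}->{5,6,7}; Y {4,5,6,7}->{4,5}
pass 2: no change
Fixpoint after 2 passes: D(U) = {6}

Answer: {6}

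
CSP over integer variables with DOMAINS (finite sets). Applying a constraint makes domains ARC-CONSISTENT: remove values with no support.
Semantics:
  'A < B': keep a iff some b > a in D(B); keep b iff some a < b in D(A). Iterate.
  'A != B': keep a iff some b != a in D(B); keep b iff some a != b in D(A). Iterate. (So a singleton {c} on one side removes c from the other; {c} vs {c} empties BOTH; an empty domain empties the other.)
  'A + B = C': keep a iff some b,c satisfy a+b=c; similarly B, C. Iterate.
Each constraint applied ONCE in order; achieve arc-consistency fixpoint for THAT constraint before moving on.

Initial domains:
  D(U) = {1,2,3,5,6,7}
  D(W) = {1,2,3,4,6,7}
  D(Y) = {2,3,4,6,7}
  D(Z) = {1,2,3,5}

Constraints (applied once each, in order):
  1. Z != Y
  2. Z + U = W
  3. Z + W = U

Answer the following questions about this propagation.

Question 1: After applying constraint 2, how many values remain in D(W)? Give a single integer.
Constraint 1 (Z != Y) on D(Z)={1,2,3,5} D(Y)={2,3,4,6,7}: no change
Constraint 2 (Z + U = W) on D(Z)={1,2,3,5} D(U)={1,2,3,5,6,7} D(W)={1,2,3,4,6,7}: U {1,2,3,5,6,7}->{1,2,3,5,6}; W {1,2,3,4,6,7}->{2,3,4,6,7}
So after constraint 2: D(W)={2,3,4,6,7}, size = 5

Answer: 5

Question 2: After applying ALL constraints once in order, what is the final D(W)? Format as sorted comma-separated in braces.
Constraint 1 (Z != Y) on D(Z)={1,2,3,5} D(Y)={2,3,4,6,7}: no change
Constraint 2 (Z + U = W) on D(Z)={1,2,3,5} D(U)={1,2,3,5,6,7} D(W)={1,2,3,4,6,7}: U {1,2,3,5,6,7}->{1,2,3,5,6}; W {1,2,3,4,6,7}->{2,3,4,6,7}
Constraint 3 (Z + W = U) on D(Z)={1,2,3,5} D(W)={2,3,4,6,7} D(U)={1,2,3,5,6}: Z {1,2,3,5}->{1,2,3}; W {2,3,4,6,7}->{2,3,4}; U {1,2,3,5,6}->{3,5,6}
So after all 3 constraints: D(W) = {2,3,4}

Answer: {2,3,4}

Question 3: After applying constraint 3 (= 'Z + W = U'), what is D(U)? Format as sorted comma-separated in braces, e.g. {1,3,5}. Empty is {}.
Constraint 1 (Z != Y) on D(Z)={1,2,3,5} D(Y)={2,3,4,6,7}: no change
Constraint 2 (Z + U = W) on D(Z)={1,2,3,5} D(U)={1,2,3,5,6,7} D(W)={1,2,3,4,6,7}: U {1,2,3,5,6,7}->{1,2,3,5,6}; W {1,2,3,4,6,7}->{2,3,4,6,7}
Constraint 3 (Z + W = U) on D(Z)={1,2,3,5} D(W)={2,3,4,6,7} D(U)={1,2,3,5,6}: Z {1,2,3,5}->{1,2,3}; W {2,3,4,6,7}->{2,3,4}; U {1,2,3,5,6}->{3,5,6}
So after constraint 3: D(U) = {3,5,6}

Answer: {3,5,6}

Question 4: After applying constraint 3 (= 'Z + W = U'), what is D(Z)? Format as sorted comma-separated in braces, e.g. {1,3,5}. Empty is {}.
Constraint 1 (Z != Y) on D(Z)={1,2,3,5} D(Y)={2,3,4,6,7}: no change
Constraint 2 (Z + U = W) on D(Z)={1,2,3,5} D(U)={1,2,3,5,6,7} D(W)={1,2,3,4,6,7}: U {1,2,3,5,6,7}->{1,2,3,5,6}; W {1,2,3,4,6,7}->{2,3,4,6,7}
Constraint 3 (Z + W = U) on D(Z)={1,2,3,5} D(W)={2,3,4,6,7} D(U)={1,2,3,5,6}: Z {1,2,3,5}->{1,2,3}; W {2,3,4,6,7}->{2,3,4}; U {1,2,3,5,6}->{3,5,6}
So after constraint 3: D(Z) = {1,2,3}

Answer: {1,2,3}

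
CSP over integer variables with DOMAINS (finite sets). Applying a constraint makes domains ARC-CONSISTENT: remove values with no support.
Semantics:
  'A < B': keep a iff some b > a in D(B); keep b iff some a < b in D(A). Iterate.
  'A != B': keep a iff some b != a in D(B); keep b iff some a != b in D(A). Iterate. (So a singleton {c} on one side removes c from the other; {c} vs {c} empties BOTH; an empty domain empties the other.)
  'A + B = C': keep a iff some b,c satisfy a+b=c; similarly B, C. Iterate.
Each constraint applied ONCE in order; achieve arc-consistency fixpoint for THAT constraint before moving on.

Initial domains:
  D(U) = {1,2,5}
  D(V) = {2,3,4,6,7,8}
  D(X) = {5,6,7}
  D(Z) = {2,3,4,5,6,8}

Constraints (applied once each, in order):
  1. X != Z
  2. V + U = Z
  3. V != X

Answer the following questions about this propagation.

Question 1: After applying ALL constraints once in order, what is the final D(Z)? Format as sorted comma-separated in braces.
Constraint 1 (X != Z) on D(X)={5,6,7} D(Z)={2,3,4,5,6,8}: no change
Constraint 2 (V + U = Z) on D(V)={2,3,4,6,7,8} D(U)={1,2,5} D(Z)={2,3,4,5,6,8}: V {2,3,4,6,7,8}->{2,3,4,6,7}; Z {2,3,4,5,6,8}->{3,4,5,6,8}
Constraint 3 (V != X) on D(V)={2,3,4,6,7} D(X)={5,6,7}: no change
So after all 3 constraints: D(Z) = {3,4,5,6,8}

Answer: {3,4,5,6,8}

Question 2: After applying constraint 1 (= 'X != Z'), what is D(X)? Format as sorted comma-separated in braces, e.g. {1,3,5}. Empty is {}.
Answer: {5,6,7}

Derivation:
Constraint 1 (X != Z) on D(X)={5,6,7} D(Z)={2,3,4,5,6,8}: no change
So after constraint 1: D(X) = {5,6,7}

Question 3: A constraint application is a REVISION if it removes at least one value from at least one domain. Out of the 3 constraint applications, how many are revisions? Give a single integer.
Constraint 1 (X != Z) on D(X)={5,6,7} D(Z)={2,3,4,5,6,8}: no change => not a revision
Constraint 2 (V + U = Z) on D(V)={2,3,4,6,7,8} D(U)={1,2,5} D(Z)={2,3,4,5,6,8}: V {2,3,4,6,7,8}->{2,3,4,6,7}; Z {2,3,4,5,6,8}->{3,4,5,6,8} => REVISION
Constraint 3 (V != X) on D(V)={2,3,4,6,7} D(X)={5,6,7}: no change => not a revision
Total revisions = 1

Answer: 1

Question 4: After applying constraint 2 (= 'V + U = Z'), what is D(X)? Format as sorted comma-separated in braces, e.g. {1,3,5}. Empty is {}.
Answer: {5,6,7}

Derivation:
Constraint 1 (X != Z) on D(X)={5,6,7} D(Z)={2,3,4,5,6,8}: no change
Constraint 2 (V + U = Z) on D(V)={2,3,4,6,7,8} D(U)={1,2,5} D(Z)={2,3,4,5,6,8}: V {2,3,4,6,7,8}->{2,3,4,6,7}; Z {2,3,4,5,6,8}->{3,4,5,6,8}
So after constraint 2: D(X) = {5,6,7}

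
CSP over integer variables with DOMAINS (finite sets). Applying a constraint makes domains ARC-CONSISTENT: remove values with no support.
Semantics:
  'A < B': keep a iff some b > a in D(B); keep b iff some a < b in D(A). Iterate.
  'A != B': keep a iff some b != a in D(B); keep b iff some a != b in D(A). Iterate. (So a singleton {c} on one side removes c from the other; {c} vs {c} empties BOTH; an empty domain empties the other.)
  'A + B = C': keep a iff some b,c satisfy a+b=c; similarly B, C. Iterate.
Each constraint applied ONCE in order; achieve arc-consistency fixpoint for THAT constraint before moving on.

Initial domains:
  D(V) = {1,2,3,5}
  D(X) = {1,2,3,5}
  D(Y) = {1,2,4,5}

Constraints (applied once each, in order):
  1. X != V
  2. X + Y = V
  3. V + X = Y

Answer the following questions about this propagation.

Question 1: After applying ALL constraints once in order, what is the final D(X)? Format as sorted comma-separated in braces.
Constraint 1 (X != V) on D(X)={1,2,3,5} D(V)={1,2,3,5}: no change
Constraint 2 (X + Y = V) on D(X)={1,2,3,5} D(Y)={1,2,4,5} D(V)={1,2,3,5}: X {1,2,3,5}->{1,2,3}; Y {1,2,4,5}->{1,2,4}; V {1,2,3,5}->{2,3,5}
Constraint 3 (V + X = Y) on D(V)={2,3,5} D(X)={1,2,3} D(Y)={1,2,4}: V {2,3,5}->{2,3}; X {1,2,3}->{1,2}; Y {1,2,4}->{4}
So after all 3 constraints: D(X) = {1,2}

Answer: {1,2}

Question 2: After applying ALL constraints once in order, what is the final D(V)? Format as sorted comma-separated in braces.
Constraint 1 (X != V) on D(X)={1,2,3,5} D(V)={1,2,3,5}: no change
Constraint 2 (X + Y = V) on D(X)={1,2,3,5} D(Y)={1,2,4,5} D(V)={1,2,3,5}: X {1,2,3,5}->{1,2,3}; Y {1,2,4,5}->{1,2,4}; V {1,2,3,5}->{2,3,5}
Constraint 3 (V + X = Y) on D(V)={2,3,5} D(X)={1,2,3} D(Y)={1,2,4}: V {2,3,5}->{2,3}; X {1,2,3}->{1,2}; Y {1,2,4}->{4}
So after all 3 constraints: D(V) = {2,3}

Answer: {2,3}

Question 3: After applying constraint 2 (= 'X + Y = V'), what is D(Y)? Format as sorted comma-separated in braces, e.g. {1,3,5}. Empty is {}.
Answer: {1,2,4}

Derivation:
Constraint 1 (X != V) on D(X)={1,2,3,5} D(V)={1,2,3,5}: no change
Constraint 2 (X + Y = V) on D(X)={1,2,3,5} D(Y)={1,2,4,5} D(V)={1,2,3,5}: X {1,2,3,5}->{1,2,3}; Y {1,2,4,5}->{1,2,4}; V {1,2,3,5}->{2,3,5}
So after constraint 2: D(Y) = {1,2,4}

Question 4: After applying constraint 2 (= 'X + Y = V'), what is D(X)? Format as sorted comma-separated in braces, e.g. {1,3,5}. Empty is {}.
Answer: {1,2,3}

Derivation:
Constraint 1 (X != V) on D(X)={1,2,3,5} D(V)={1,2,3,5}: no change
Constraint 2 (X + Y = V) on D(X)={1,2,3,5} D(Y)={1,2,4,5} D(V)={1,2,3,5}: X {1,2,3,5}->{1,2,3}; Y {1,2,4,5}->{1,2,4}; V {1,2,3,5}->{2,3,5}
So after constraint 2: D(X) = {1,2,3}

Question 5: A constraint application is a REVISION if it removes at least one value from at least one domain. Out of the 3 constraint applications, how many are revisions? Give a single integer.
Constraint 1 (X != V) on D(X)={1,2,3,5} D(V)={1,2,3,5}: no change => not a revision
Constraint 2 (X + Y = V) on D(X)={1,2,3,5} D(Y)={1,2,4,5} D(V)={1,2,3,5}: X {1,2,3,5}->{1,2,3}; Y {1,2,4,5}->{1,2,4}; V {1,2,3,5}->{2,3,5} => REVISION
Constraint 3 (V + X = Y) on D(V)={2,3,5} D(X)={1,2,3} D(Y)={1,2,4}: V {2,3,5}->{2,3}; X {1,2,3}->{1,2}; Y {1,2,4}->{4} => REVISION
Total revisions = 2

Answer: 2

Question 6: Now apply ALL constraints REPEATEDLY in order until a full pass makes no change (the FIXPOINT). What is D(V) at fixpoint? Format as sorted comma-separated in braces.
Answer: {}

Derivation:
pass 0 (initial): D(V)={1,2,3,5}
pass 1: V {1,2,3,5}->{2,3}; X {1,2,3,5}->{1,2}; Y {1,2,4,5}->{4}
pass 2: V {2,3}->{}; X {1,2}->{}; Y {4}->{}
pass 3: no change
Fixpoint after 3 passes: D(V) = {}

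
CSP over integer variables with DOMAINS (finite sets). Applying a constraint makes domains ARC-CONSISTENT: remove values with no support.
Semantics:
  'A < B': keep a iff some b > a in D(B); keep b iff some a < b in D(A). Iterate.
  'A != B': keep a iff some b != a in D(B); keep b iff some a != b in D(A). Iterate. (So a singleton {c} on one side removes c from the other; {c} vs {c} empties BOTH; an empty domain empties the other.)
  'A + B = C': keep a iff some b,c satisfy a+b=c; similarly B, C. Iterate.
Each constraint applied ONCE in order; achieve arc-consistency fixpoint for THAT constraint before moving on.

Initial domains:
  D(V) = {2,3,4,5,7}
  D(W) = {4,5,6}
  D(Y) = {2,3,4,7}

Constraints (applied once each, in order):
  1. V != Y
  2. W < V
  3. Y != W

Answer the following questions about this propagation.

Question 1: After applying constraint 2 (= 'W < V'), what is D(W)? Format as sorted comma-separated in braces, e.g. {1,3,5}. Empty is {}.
Answer: {4,5,6}

Derivation:
Constraint 1 (V != Y) on D(V)={2,3,4,5,7} D(Y)={2,3,4,7}: no change
Constraint 2 (W < V) on D(W)={4,5,6} D(V)={2,3,4,5,7}: V {2,3,4,5,7}->{5,7}
So after constraint 2: D(W) = {4,5,6}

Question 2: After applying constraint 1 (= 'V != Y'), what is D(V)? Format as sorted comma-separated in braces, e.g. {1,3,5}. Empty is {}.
Answer: {2,3,4,5,7}

Derivation:
Constraint 1 (V != Y) on D(V)={2,3,4,5,7} D(Y)={2,3,4,7}: no change
So after constraint 1: D(V) = {2,3,4,5,7}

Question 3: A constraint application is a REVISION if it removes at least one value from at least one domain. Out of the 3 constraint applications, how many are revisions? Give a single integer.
Constraint 1 (V != Y) on D(V)={2,3,4,5,7} D(Y)={2,3,4,7}: no change => not a revision
Constraint 2 (W < V) on D(W)={4,5,6} D(V)={2,3,4,5,7}: V {2,3,4,5,7}->{5,7} => REVISION
Constraint 3 (Y != W) on D(Y)={2,3,4,7} D(W)={4,5,6}: no change => not a revision
Total revisions = 1

Answer: 1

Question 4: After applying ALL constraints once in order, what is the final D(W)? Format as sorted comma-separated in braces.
Answer: {4,5,6}

Derivation:
Constraint 1 (V != Y) on D(V)={2,3,4,5,7} D(Y)={2,3,4,7}: no change
Constraint 2 (W < V) on D(W)={4,5,6} D(V)={2,3,4,5,7}: V {2,3,4,5,7}->{5,7}
Constraint 3 (Y != W) on D(Y)={2,3,4,7} D(W)={4,5,6}: no change
So after all 3 constraints: D(W) = {4,5,6}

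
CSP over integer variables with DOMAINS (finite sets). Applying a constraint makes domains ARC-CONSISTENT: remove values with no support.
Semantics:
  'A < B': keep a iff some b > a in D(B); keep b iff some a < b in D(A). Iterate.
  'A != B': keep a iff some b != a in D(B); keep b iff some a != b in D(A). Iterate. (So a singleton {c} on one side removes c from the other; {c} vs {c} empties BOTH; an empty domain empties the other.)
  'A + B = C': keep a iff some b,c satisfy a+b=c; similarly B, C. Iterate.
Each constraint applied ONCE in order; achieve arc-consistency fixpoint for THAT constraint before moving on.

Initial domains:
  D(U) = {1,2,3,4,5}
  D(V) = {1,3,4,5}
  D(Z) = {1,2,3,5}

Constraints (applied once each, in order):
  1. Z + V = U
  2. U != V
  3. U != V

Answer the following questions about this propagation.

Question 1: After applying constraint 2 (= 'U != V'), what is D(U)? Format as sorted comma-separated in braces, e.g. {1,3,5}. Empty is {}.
Answer: {2,3,4,5}

Derivation:
Constraint 1 (Z + V = U) on D(Z)={1,2,3,5} D(V)={1,3,4,5} D(U)={1,2,3,4,5}: Z {1,2,3,5}->{1,2,3}; V {1,3,4,5}->{1,3,4}; U {1,2,3,4,5}->{2,3,4,5}
Constraint 2 (U != V) on D(U)={2,3,4,5} D(V)={1,3,4}: no change
So after constraint 2: D(U) = {2,3,4,5}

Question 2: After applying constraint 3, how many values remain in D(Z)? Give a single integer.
Constraint 1 (Z + V = U) on D(Z)={1,2,3,5} D(V)={1,3,4,5} D(U)={1,2,3,4,5}: Z {1,2,3,5}->{1,2,3}; V {1,3,4,5}->{1,3,4}; U {1,2,3,4,5}->{2,3,4,5}
Constraint 2 (U != V) on D(U)={2,3,4,5} D(V)={1,3,4}: no change
Constraint 3 (U != V) on D(U)={2,3,4,5} D(V)={1,3,4}: no change
So after constraint 3: D(Z)={1,2,3}, size = 3

Answer: 3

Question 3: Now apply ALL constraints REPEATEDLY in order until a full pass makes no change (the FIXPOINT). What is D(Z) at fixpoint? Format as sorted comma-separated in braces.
pass 0 (initial): D(Z)={1,2,3,5}
pass 1: U {1,2,3,4,5}->{2,3,4,5}; V {1,3,4,5}->{1,3,4}; Z {1,2,3,5}->{1,2,3}
pass 2: no change
Fixpoint after 2 passes: D(Z) = {1,2,3}

Answer: {1,2,3}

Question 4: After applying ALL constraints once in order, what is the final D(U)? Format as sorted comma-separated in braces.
Answer: {2,3,4,5}

Derivation:
Constraint 1 (Z + V = U) on D(Z)={1,2,3,5} D(V)={1,3,4,5} D(U)={1,2,3,4,5}: Z {1,2,3,5}->{1,2,3}; V {1,3,4,5}->{1,3,4}; U {1,2,3,4,5}->{2,3,4,5}
Constraint 2 (U != V) on D(U)={2,3,4,5} D(V)={1,3,4}: no change
Constraint 3 (U != V) on D(U)={2,3,4,5} D(V)={1,3,4}: no change
So after all 3 constraints: D(U) = {2,3,4,5}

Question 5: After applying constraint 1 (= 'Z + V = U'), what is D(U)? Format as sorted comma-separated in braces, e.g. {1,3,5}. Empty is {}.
Answer: {2,3,4,5}

Derivation:
Constraint 1 (Z + V = U) on D(Z)={1,2,3,5} D(V)={1,3,4,5} D(U)={1,2,3,4,5}: Z {1,2,3,5}->{1,2,3}; V {1,3,4,5}->{1,3,4}; U {1,2,3,4,5}->{2,3,4,5}
So after constraint 1: D(U) = {2,3,4,5}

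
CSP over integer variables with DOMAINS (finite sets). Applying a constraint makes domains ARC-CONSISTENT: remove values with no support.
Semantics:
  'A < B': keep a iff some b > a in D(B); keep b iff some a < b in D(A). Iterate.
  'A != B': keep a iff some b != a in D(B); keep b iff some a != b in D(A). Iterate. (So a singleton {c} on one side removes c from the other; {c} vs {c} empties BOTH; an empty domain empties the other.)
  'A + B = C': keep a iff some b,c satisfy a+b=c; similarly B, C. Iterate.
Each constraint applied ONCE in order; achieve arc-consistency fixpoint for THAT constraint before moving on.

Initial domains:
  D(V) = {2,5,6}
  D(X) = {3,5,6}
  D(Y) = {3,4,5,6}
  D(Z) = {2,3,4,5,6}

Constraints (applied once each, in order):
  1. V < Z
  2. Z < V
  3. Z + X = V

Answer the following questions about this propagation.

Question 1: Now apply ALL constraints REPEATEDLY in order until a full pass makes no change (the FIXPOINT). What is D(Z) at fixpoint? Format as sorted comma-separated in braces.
pass 0 (initial): D(Z)={2,3,4,5,6}
pass 1: V {2,5,6}->{}; X {3,5,6}->{}; Z {2,3,4,5,6}->{}
pass 2: no change
Fixpoint after 2 passes: D(Z) = {}

Answer: {}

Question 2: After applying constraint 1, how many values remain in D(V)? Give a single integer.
Answer: 2

Derivation:
Constraint 1 (V < Z) on D(V)={2,5,6} D(Z)={2,3,4,5,6}: V {2,5,6}->{2,5}; Z {2,3,4,5,6}->{3,4,5,6}
So after constraint 1: D(V)={2,5}, size = 2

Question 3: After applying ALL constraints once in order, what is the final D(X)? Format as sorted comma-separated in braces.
Constraint 1 (V < Z) on D(V)={2,5,6} D(Z)={2,3,4,5,6}: V {2,5,6}->{2,5}; Z {2,3,4,5,6}->{3,4,5,6}
Constraint 2 (Z < V) on D(Z)={3,4,5,6} D(V)={2,5}: Z {3,4,5,6}->{3,4}; V {2,5}->{5}
Constraint 3 (Z + X = V) on D(Z)={3,4} D(X)={3,5,6} D(V)={5}: Z {3,4}->{}; X {3,5,6}->{}; V {5}->{}
So after all 3 constraints: D(X) = {}

Answer: {}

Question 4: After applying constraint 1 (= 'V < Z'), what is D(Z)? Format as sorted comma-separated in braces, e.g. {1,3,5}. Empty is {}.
Answer: {3,4,5,6}

Derivation:
Constraint 1 (V < Z) on D(V)={2,5,6} D(Z)={2,3,4,5,6}: V {2,5,6}->{2,5}; Z {2,3,4,5,6}->{3,4,5,6}
So after constraint 1: D(Z) = {3,4,5,6}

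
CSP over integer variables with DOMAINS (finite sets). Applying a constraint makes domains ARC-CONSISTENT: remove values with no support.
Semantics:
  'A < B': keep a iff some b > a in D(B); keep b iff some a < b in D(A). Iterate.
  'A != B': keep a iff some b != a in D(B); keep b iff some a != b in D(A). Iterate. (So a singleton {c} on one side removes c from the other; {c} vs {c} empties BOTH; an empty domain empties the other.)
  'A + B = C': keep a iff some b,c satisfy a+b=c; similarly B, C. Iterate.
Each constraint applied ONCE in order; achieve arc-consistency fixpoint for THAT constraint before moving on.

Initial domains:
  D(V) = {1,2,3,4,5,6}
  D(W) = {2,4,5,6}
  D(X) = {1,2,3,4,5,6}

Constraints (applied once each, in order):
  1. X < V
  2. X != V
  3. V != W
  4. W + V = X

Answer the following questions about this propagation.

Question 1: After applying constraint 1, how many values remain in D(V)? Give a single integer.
Answer: 5

Derivation:
Constraint 1 (X < V) on D(X)={1,2,3,4,5,6} D(V)={1,2,3,4,5,6}: X {1,2,3,4,5,6}->{1,2,3,4,5}; V {1,2,3,4,5,6}->{2,3,4,5,6}
So after constraint 1: D(V)={2,3,4,5,6}, size = 5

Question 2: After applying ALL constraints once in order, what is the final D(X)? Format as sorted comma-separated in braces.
Constraint 1 (X < V) on D(X)={1,2,3,4,5,6} D(V)={1,2,3,4,5,6}: X {1,2,3,4,5,6}->{1,2,3,4,5}; V {1,2,3,4,5,6}->{2,3,4,5,6}
Constraint 2 (X != V) on D(X)={1,2,3,4,5} D(V)={2,3,4,5,6}: no change
Constraint 3 (V != W) on D(V)={2,3,4,5,6} D(W)={2,4,5,6}: no change
Constraint 4 (W + V = X) on D(W)={2,4,5,6} D(V)={2,3,4,5,6} D(X)={1,2,3,4,5}: W {2,4,5,6}->{2}; V {2,3,4,5,6}->{2,3}; X {1,2,3,4,5}->{4,5}
So after all 4 constraints: D(X) = {4,5}

Answer: {4,5}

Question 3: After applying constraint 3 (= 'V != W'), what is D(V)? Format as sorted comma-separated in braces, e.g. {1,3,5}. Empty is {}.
Constraint 1 (X < V) on D(X)={1,2,3,4,5,6} D(V)={1,2,3,4,5,6}: X {1,2,3,4,5,6}->{1,2,3,4,5}; V {1,2,3,4,5,6}->{2,3,4,5,6}
Constraint 2 (X != V) on D(X)={1,2,3,4,5} D(V)={2,3,4,5,6}: no change
Constraint 3 (V != W) on D(V)={2,3,4,5,6} D(W)={2,4,5,6}: no change
So after constraint 3: D(V) = {2,3,4,5,6}

Answer: {2,3,4,5,6}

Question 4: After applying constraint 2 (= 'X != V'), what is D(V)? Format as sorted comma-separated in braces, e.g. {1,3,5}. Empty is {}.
Answer: {2,3,4,5,6}

Derivation:
Constraint 1 (X < V) on D(X)={1,2,3,4,5,6} D(V)={1,2,3,4,5,6}: X {1,2,3,4,5,6}->{1,2,3,4,5}; V {1,2,3,4,5,6}->{2,3,4,5,6}
Constraint 2 (X != V) on D(X)={1,2,3,4,5} D(V)={2,3,4,5,6}: no change
So after constraint 2: D(V) = {2,3,4,5,6}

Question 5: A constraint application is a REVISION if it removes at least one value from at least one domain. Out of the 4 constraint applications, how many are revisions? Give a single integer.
Constraint 1 (X < V) on D(X)={1,2,3,4,5,6} D(V)={1,2,3,4,5,6}: X {1,2,3,4,5,6}->{1,2,3,4,5}; V {1,2,3,4,5,6}->{2,3,4,5,6} => REVISION
Constraint 2 (X != V) on D(X)={1,2,3,4,5} D(V)={2,3,4,5,6}: no change => not a revision
Constraint 3 (V != W) on D(V)={2,3,4,5,6} D(W)={2,4,5,6}: no change => not a revision
Constraint 4 (W + V = X) on D(W)={2,4,5,6} D(V)={2,3,4,5,6} D(X)={1,2,3,4,5}: W {2,4,5,6}->{2}; V {2,3,4,5,6}->{2,3}; X {1,2,3,4,5}->{4,5} => REVISION
Total revisions = 2

Answer: 2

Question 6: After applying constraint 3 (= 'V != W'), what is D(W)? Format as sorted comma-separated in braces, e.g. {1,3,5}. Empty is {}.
Constraint 1 (X < V) on D(X)={1,2,3,4,5,6} D(V)={1,2,3,4,5,6}: X {1,2,3,4,5,6}->{1,2,3,4,5}; V {1,2,3,4,5,6}->{2,3,4,5,6}
Constraint 2 (X != V) on D(X)={1,2,3,4,5} D(V)={2,3,4,5,6}: no change
Constraint 3 (V != W) on D(V)={2,3,4,5,6} D(W)={2,4,5,6}: no change
So after constraint 3: D(W) = {2,4,5,6}

Answer: {2,4,5,6}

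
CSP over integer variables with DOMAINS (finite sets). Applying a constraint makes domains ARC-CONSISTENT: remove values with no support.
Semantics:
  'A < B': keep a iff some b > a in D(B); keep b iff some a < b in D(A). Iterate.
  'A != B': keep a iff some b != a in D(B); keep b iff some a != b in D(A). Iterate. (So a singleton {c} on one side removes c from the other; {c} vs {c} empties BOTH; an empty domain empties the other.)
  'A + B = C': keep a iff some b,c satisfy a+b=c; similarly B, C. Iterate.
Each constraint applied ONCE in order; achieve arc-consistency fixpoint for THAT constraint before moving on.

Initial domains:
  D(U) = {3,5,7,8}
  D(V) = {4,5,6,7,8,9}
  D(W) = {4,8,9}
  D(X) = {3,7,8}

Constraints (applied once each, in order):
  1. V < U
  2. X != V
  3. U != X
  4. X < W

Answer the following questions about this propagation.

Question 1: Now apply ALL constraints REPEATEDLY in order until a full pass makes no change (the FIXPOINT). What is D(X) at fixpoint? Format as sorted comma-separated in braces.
Answer: {3,7,8}

Derivation:
pass 0 (initial): D(X)={3,7,8}
pass 1: U {3,5,7,8}->{5,7,8}; V {4,5,6,7,8,9}->{4,5,6,7}
pass 2: no change
Fixpoint after 2 passes: D(X) = {3,7,8}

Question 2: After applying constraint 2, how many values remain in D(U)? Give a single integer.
Answer: 3

Derivation:
Constraint 1 (V < U) on D(V)={4,5,6,7,8,9} D(U)={3,5,7,8}: V {4,5,6,7,8,9}->{4,5,6,7}; U {3,5,7,8}->{5,7,8}
Constraint 2 (X != V) on D(X)={3,7,8} D(V)={4,5,6,7}: no change
So after constraint 2: D(U)={5,7,8}, size = 3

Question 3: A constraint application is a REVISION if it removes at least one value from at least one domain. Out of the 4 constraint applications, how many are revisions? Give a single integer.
Constraint 1 (V < U) on D(V)={4,5,6,7,8,9} D(U)={3,5,7,8}: V {4,5,6,7,8,9}->{4,5,6,7}; U {3,5,7,8}->{5,7,8} => REVISION
Constraint 2 (X != V) on D(X)={3,7,8} D(V)={4,5,6,7}: no change => not a revision
Constraint 3 (U != X) on D(U)={5,7,8} D(X)={3,7,8}: no change => not a revision
Constraint 4 (X < W) on D(X)={3,7,8} D(W)={4,8,9}: no change => not a revision
Total revisions = 1

Answer: 1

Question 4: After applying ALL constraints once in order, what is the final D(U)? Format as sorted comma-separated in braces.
Constraint 1 (V < U) on D(V)={4,5,6,7,8,9} D(U)={3,5,7,8}: V {4,5,6,7,8,9}->{4,5,6,7}; U {3,5,7,8}->{5,7,8}
Constraint 2 (X != V) on D(X)={3,7,8} D(V)={4,5,6,7}: no change
Constraint 3 (U != X) on D(U)={5,7,8} D(X)={3,7,8}: no change
Constraint 4 (X < W) on D(X)={3,7,8} D(W)={4,8,9}: no change
So after all 4 constraints: D(U) = {5,7,8}

Answer: {5,7,8}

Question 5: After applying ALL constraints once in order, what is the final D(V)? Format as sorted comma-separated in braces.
Answer: {4,5,6,7}

Derivation:
Constraint 1 (V < U) on D(V)={4,5,6,7,8,9} D(U)={3,5,7,8}: V {4,5,6,7,8,9}->{4,5,6,7}; U {3,5,7,8}->{5,7,8}
Constraint 2 (X != V) on D(X)={3,7,8} D(V)={4,5,6,7}: no change
Constraint 3 (U != X) on D(U)={5,7,8} D(X)={3,7,8}: no change
Constraint 4 (X < W) on D(X)={3,7,8} D(W)={4,8,9}: no change
So after all 4 constraints: D(V) = {4,5,6,7}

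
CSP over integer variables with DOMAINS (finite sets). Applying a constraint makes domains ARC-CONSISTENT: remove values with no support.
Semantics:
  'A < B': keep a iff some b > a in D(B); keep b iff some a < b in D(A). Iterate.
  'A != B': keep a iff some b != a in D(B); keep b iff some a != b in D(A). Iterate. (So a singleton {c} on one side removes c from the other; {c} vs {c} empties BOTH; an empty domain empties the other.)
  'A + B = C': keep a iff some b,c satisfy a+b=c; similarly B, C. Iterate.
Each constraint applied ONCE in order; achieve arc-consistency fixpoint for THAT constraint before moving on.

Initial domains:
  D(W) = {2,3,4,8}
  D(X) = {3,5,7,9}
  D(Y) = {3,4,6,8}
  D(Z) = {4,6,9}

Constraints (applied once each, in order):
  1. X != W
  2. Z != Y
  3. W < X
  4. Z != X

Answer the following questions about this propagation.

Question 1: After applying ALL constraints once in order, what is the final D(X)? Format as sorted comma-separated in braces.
Answer: {3,5,7,9}

Derivation:
Constraint 1 (X != W) on D(X)={3,5,7,9} D(W)={2,3,4,8}: no change
Constraint 2 (Z != Y) on D(Z)={4,6,9} D(Y)={3,4,6,8}: no change
Constraint 3 (W < X) on D(W)={2,3,4,8} D(X)={3,5,7,9}: no change
Constraint 4 (Z != X) on D(Z)={4,6,9} D(X)={3,5,7,9}: no change
So after all 4 constraints: D(X) = {3,5,7,9}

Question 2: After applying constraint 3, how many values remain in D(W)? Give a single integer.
Constraint 1 (X != W) on D(X)={3,5,7,9} D(W)={2,3,4,8}: no change
Constraint 2 (Z != Y) on D(Z)={4,6,9} D(Y)={3,4,6,8}: no change
Constraint 3 (W < X) on D(W)={2,3,4,8} D(X)={3,5,7,9}: no change
So after constraint 3: D(W)={2,3,4,8}, size = 4

Answer: 4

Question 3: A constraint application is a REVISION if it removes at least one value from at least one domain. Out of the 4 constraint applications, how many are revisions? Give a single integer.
Answer: 0

Derivation:
Constraint 1 (X != W) on D(X)={3,5,7,9} D(W)={2,3,4,8}: no change => not a revision
Constraint 2 (Z != Y) on D(Z)={4,6,9} D(Y)={3,4,6,8}: no change => not a revision
Constraint 3 (W < X) on D(W)={2,3,4,8} D(X)={3,5,7,9}: no change => not a revision
Constraint 4 (Z != X) on D(Z)={4,6,9} D(X)={3,5,7,9}: no change => not a revision
Total revisions = 0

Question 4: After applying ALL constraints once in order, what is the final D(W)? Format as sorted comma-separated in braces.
Constraint 1 (X != W) on D(X)={3,5,7,9} D(W)={2,3,4,8}: no change
Constraint 2 (Z != Y) on D(Z)={4,6,9} D(Y)={3,4,6,8}: no change
Constraint 3 (W < X) on D(W)={2,3,4,8} D(X)={3,5,7,9}: no change
Constraint 4 (Z != X) on D(Z)={4,6,9} D(X)={3,5,7,9}: no change
So after all 4 constraints: D(W) = {2,3,4,8}

Answer: {2,3,4,8}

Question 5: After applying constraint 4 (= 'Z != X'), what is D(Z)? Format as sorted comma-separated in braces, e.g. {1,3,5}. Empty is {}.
Answer: {4,6,9}

Derivation:
Constraint 1 (X != W) on D(X)={3,5,7,9} D(W)={2,3,4,8}: no change
Constraint 2 (Z != Y) on D(Z)={4,6,9} D(Y)={3,4,6,8}: no change
Constraint 3 (W < X) on D(W)={2,3,4,8} D(X)={3,5,7,9}: no change
Constraint 4 (Z != X) on D(Z)={4,6,9} D(X)={3,5,7,9}: no change
So after constraint 4: D(Z) = {4,6,9}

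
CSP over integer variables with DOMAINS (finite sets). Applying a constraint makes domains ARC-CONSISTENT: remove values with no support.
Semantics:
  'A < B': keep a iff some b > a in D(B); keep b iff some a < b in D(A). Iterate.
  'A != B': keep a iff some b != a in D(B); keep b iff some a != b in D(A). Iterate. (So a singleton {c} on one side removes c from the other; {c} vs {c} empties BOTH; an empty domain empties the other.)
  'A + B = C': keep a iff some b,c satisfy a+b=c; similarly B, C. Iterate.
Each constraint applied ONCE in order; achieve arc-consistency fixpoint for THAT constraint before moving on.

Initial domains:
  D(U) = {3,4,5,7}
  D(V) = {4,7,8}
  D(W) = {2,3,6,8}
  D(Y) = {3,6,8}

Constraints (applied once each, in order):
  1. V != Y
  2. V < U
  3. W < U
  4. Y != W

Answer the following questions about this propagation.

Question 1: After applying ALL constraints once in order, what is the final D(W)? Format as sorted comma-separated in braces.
Constraint 1 (V != Y) on D(V)={4,7,8} D(Y)={3,6,8}: no change
Constraint 2 (V < U) on D(V)={4,7,8} D(U)={3,4,5,7}: V {4,7,8}->{4}; U {3,4,5,7}->{5,7}
Constraint 3 (W < U) on D(W)={2,3,6,8} D(U)={5,7}: W {2,3,6,8}->{2,3,6}
Constraint 4 (Y != W) on D(Y)={3,6,8} D(W)={2,3,6}: no change
So after all 4 constraints: D(W) = {2,3,6}

Answer: {2,3,6}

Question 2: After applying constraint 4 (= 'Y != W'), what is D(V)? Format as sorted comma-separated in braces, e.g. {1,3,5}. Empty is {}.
Constraint 1 (V != Y) on D(V)={4,7,8} D(Y)={3,6,8}: no change
Constraint 2 (V < U) on D(V)={4,7,8} D(U)={3,4,5,7}: V {4,7,8}->{4}; U {3,4,5,7}->{5,7}
Constraint 3 (W < U) on D(W)={2,3,6,8} D(U)={5,7}: W {2,3,6,8}->{2,3,6}
Constraint 4 (Y != W) on D(Y)={3,6,8} D(W)={2,3,6}: no change
So after constraint 4: D(V) = {4}

Answer: {4}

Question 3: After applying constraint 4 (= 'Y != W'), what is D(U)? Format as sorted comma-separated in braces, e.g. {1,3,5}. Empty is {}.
Constraint 1 (V != Y) on D(V)={4,7,8} D(Y)={3,6,8}: no change
Constraint 2 (V < U) on D(V)={4,7,8} D(U)={3,4,5,7}: V {4,7,8}->{4}; U {3,4,5,7}->{5,7}
Constraint 3 (W < U) on D(W)={2,3,6,8} D(U)={5,7}: W {2,3,6,8}->{2,3,6}
Constraint 4 (Y != W) on D(Y)={3,6,8} D(W)={2,3,6}: no change
So after constraint 4: D(U) = {5,7}

Answer: {5,7}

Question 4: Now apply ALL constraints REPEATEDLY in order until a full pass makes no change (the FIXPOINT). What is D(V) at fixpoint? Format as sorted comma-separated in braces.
Answer: {4}

Derivation:
pass 0 (initial): D(V)={4,7,8}
pass 1: U {3,4,5,7}->{5,7}; V {4,7,8}->{4}; W {2,3,6,8}->{2,3,6}
pass 2: no change
Fixpoint after 2 passes: D(V) = {4}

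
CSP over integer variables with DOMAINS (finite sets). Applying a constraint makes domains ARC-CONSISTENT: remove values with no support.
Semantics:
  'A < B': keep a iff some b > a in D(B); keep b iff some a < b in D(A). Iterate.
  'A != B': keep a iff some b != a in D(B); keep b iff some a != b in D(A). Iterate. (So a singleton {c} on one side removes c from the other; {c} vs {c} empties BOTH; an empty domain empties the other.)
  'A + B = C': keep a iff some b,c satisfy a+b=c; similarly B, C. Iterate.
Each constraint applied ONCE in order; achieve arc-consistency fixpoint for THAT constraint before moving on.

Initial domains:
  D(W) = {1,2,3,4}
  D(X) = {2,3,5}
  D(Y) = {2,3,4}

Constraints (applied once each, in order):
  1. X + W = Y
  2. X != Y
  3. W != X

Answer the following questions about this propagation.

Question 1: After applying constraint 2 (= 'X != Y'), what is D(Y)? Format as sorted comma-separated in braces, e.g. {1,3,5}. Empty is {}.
Constraint 1 (X + W = Y) on D(X)={2,3,5} D(W)={1,2,3,4} D(Y)={2,3,4}: X {2,3,5}->{2,3}; W {1,2,3,4}->{1,2}; Y {2,3,4}->{3,4}
Constraint 2 (X != Y) on D(X)={2,3} D(Y)={3,4}: no change
So after constraint 2: D(Y) = {3,4}

Answer: {3,4}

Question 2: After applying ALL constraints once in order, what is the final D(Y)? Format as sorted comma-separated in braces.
Constraint 1 (X + W = Y) on D(X)={2,3,5} D(W)={1,2,3,4} D(Y)={2,3,4}: X {2,3,5}->{2,3}; W {1,2,3,4}->{1,2}; Y {2,3,4}->{3,4}
Constraint 2 (X != Y) on D(X)={2,3} D(Y)={3,4}: no change
Constraint 3 (W != X) on D(W)={1,2} D(X)={2,3}: no change
So after all 3 constraints: D(Y) = {3,4}

Answer: {3,4}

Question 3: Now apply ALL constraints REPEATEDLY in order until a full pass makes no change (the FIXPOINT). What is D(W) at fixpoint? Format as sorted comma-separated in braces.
Answer: {1,2}

Derivation:
pass 0 (initial): D(W)={1,2,3,4}
pass 1: W {1,2,3,4}->{1,2}; X {2,3,5}->{2,3}; Y {2,3,4}->{3,4}
pass 2: no change
Fixpoint after 2 passes: D(W) = {1,2}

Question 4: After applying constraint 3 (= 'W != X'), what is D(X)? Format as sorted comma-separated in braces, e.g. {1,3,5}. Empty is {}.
Constraint 1 (X + W = Y) on D(X)={2,3,5} D(W)={1,2,3,4} D(Y)={2,3,4}: X {2,3,5}->{2,3}; W {1,2,3,4}->{1,2}; Y {2,3,4}->{3,4}
Constraint 2 (X != Y) on D(X)={2,3} D(Y)={3,4}: no change
Constraint 3 (W != X) on D(W)={1,2} D(X)={2,3}: no change
So after constraint 3: D(X) = {2,3}

Answer: {2,3}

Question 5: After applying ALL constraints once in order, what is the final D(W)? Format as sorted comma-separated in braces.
Answer: {1,2}

Derivation:
Constraint 1 (X + W = Y) on D(X)={2,3,5} D(W)={1,2,3,4} D(Y)={2,3,4}: X {2,3,5}->{2,3}; W {1,2,3,4}->{1,2}; Y {2,3,4}->{3,4}
Constraint 2 (X != Y) on D(X)={2,3} D(Y)={3,4}: no change
Constraint 3 (W != X) on D(W)={1,2} D(X)={2,3}: no change
So after all 3 constraints: D(W) = {1,2}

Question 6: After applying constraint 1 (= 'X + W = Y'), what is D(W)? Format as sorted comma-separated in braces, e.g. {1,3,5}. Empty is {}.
Constraint 1 (X + W = Y) on D(X)={2,3,5} D(W)={1,2,3,4} D(Y)={2,3,4}: X {2,3,5}->{2,3}; W {1,2,3,4}->{1,2}; Y {2,3,4}->{3,4}
So after constraint 1: D(W) = {1,2}

Answer: {1,2}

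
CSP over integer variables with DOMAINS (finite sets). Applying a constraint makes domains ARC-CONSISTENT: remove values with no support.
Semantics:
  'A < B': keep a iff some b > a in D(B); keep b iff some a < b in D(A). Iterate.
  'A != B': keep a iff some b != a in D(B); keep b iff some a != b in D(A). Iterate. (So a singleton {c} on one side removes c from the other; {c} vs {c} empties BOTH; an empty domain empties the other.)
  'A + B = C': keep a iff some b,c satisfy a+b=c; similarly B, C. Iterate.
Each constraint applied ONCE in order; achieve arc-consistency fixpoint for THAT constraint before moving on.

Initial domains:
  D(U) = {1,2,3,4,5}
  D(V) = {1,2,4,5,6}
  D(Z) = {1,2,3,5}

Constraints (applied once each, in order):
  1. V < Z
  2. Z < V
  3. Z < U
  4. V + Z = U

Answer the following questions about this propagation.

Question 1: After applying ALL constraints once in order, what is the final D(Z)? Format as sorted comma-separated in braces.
Answer: {}

Derivation:
Constraint 1 (V < Z) on D(V)={1,2,4,5,6} D(Z)={1,2,3,5}: V {1,2,4,5,6}->{1,2,4}; Z {1,2,3,5}->{2,3,5}
Constraint 2 (Z < V) on D(Z)={2,3,5} D(V)={1,2,4}: Z {2,3,5}->{2,3}; V {1,2,4}->{4}
Constraint 3 (Z < U) on D(Z)={2,3} D(U)={1,2,3,4,5}: U {1,2,3,4,5}->{3,4,5}
Constraint 4 (V + Z = U) on D(V)={4} D(Z)={2,3} D(U)={3,4,5}: V {4}->{}; Z {2,3}->{}; U {3,4,5}->{}
So after all 4 constraints: D(Z) = {}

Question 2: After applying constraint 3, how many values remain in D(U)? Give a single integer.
Answer: 3

Derivation:
Constraint 1 (V < Z) on D(V)={1,2,4,5,6} D(Z)={1,2,3,5}: V {1,2,4,5,6}->{1,2,4}; Z {1,2,3,5}->{2,3,5}
Constraint 2 (Z < V) on D(Z)={2,3,5} D(V)={1,2,4}: Z {2,3,5}->{2,3}; V {1,2,4}->{4}
Constraint 3 (Z < U) on D(Z)={2,3} D(U)={1,2,3,4,5}: U {1,2,3,4,5}->{3,4,5}
So after constraint 3: D(U)={3,4,5}, size = 3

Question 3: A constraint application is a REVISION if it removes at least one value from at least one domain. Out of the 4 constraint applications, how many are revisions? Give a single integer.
Answer: 4

Derivation:
Constraint 1 (V < Z) on D(V)={1,2,4,5,6} D(Z)={1,2,3,5}: V {1,2,4,5,6}->{1,2,4}; Z {1,2,3,5}->{2,3,5} => REVISION
Constraint 2 (Z < V) on D(Z)={2,3,5} D(V)={1,2,4}: Z {2,3,5}->{2,3}; V {1,2,4}->{4} => REVISION
Constraint 3 (Z < U) on D(Z)={2,3} D(U)={1,2,3,4,5}: U {1,2,3,4,5}->{3,4,5} => REVISION
Constraint 4 (V + Z = U) on D(V)={4} D(Z)={2,3} D(U)={3,4,5}: V {4}->{}; Z {2,3}->{}; U {3,4,5}->{} => REVISION
Total revisions = 4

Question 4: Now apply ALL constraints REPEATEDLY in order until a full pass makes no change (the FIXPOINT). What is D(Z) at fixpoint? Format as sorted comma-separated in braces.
pass 0 (initial): D(Z)={1,2,3,5}
pass 1: U {1,2,3,4,5}->{}; V {1,2,4,5,6}->{}; Z {1,2,3,5}->{}
pass 2: no change
Fixpoint after 2 passes: D(Z) = {}

Answer: {}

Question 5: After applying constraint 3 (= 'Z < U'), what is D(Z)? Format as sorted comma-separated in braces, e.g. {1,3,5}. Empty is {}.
Answer: {2,3}

Derivation:
Constraint 1 (V < Z) on D(V)={1,2,4,5,6} D(Z)={1,2,3,5}: V {1,2,4,5,6}->{1,2,4}; Z {1,2,3,5}->{2,3,5}
Constraint 2 (Z < V) on D(Z)={2,3,5} D(V)={1,2,4}: Z {2,3,5}->{2,3}; V {1,2,4}->{4}
Constraint 3 (Z < U) on D(Z)={2,3} D(U)={1,2,3,4,5}: U {1,2,3,4,5}->{3,4,5}
So after constraint 3: D(Z) = {2,3}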